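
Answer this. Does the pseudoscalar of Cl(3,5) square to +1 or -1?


The pseudoscalar I = e1...e_n (product of all n generators) of Cl(p,q) satisfies I^2 = (-1)^(q + n(n-1)/2).
p = 3, q = 5, n = p + q = 8
n(n-1)/2 = 8 * 7 / 2 = 28
Exponent = q + n(n-1)/2 = 5 + 28 = 33
I^2 = (-1)^33 = -1


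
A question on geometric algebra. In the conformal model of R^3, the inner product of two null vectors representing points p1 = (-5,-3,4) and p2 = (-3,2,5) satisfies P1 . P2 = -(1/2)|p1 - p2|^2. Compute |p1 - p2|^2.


p1 - p2 = (-2, -5, -1)
|p1 - p2|^2 = (-2)^2 + (-5)^2 + (-1)^2
= 4 + 25 + 1
= 30


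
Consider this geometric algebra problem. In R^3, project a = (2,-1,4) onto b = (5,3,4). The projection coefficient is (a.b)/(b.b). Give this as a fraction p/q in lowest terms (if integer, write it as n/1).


Projection coefficient = (a . b) / (b . b)
a . b = 2*5 + (-1)*3 + 4*4
= 10 + (-3) + 16 = 23
b . b = 5^2 + 3^2 + 4^2
= 25 + 9 + 16 = 50
Coefficient = 23/50
In lowest terms: 23/50


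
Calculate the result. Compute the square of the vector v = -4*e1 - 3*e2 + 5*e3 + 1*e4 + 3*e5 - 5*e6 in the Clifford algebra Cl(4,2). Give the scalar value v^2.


v^2 = sum of c_i^2 * e_i^2
Positive signature terms (e_i^2 = +1): (-4)^2 + (-3)^2 + 5^2 + 1^2 = 51
Negative signature terms (e_j^2 = -1): 3^2 + (-5)^2 = 34
v^2 = 51 - 34 = 17


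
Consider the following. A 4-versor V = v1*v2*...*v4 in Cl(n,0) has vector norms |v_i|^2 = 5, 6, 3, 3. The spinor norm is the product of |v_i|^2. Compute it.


Spinor norm N(V) = |v1|^2 * |v2|^2 * ... * |v4|^2
= 5 * 6 * 3 * 3
Running product: 5, 30, 90, 270
N(V) = 270


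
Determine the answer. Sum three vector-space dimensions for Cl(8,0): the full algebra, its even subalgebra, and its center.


n = 8 + 0 = 8
Total dim = 2^8 = 256
Even subalgebra dim = 2^7 = 128
n is even, so center dim = 1
Sum = 256 + 128 + 1 = 385


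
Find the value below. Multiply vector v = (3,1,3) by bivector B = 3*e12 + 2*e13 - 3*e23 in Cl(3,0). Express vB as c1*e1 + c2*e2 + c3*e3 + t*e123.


vB has grade-1 (vector) and grade-3 (trivector) parts: vB = (v _| B) + (v ^ B).
Vector part <vB>_1:
  e1: -v2*b12 - v3*b13 = -(1)*(3) - (3)*(2) = -9
  e2: v1*b12 - v3*b23 = (3)*(3) - (3)*(-3) = 18
  e3: v1*b13 + v2*b23 = (3)*(2) + (1)*(-3) = 3
Trivector part <vB>_3:
  e123: v1*b23 - v2*b13 + v3*b12 = (3)*(-3) - (1)*(2) + (3)*(3) = -2
vB = -9*e1 + 18*e2 + 3*e3 - 2*e123


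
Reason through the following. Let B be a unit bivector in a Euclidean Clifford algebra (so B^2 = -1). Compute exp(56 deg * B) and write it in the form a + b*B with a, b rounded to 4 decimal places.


For a unit bivector B with B^2 = -1, the exponential series gives
e^(theta*B) = cos(theta) + sin(theta)*B (the GA analogue of Euler's formula).
theta = 56 degrees = 0.977384 rad
cos(56 deg) = 0.5592
sin(56 deg) = 0.8290
exp(theta*B) = 0.5592 + 0.8290*B


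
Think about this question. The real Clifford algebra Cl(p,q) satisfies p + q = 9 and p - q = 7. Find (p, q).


We need p + q = 9 and p - q = 7.
Adding: 2p = 9 + 7 = 16, so p = 8.
Then q = 9 - 8 = 1.
(p, q) = (8, 1)


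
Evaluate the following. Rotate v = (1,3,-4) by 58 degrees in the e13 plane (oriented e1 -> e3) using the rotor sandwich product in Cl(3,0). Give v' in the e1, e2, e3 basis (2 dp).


Rotor R = cos(29deg) - sin(29deg)*e13
Rotation angle theta = 2 * 29 = 58 degrees in the e13 plane (e1 -> e3).
The component perpendicular to the plane (e2) is invariant: v'_2 = v2 = 3.00
cos(58deg) = 0.5299, sin(58deg) = 0.8480
v'_1 = v1*cos(theta) - v3*sin(theta) = 1*0.5299 - (-4)*0.8480 = 3.92
v'_3 = v1*sin(theta) + v3*cos(theta) = 1*0.8480 + (-4)*0.5299 = -1.27
v' = 3.92*e1 + 3.00*e2 - 1.27*e3


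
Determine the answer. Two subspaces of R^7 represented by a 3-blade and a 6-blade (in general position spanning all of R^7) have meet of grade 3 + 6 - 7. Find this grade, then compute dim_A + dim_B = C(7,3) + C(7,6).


Meet grade = grade(A) + grade(B) - n
= 3 + 6 - 7 = 2
C(7,3) = 35
C(7,6) = 7
dim_A + dim_B = 35 + 7 = 42


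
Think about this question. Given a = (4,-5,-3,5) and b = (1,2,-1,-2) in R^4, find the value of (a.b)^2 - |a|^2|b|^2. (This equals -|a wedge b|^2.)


a . b = 4*1 + (-5)*2 + (-3)*(-1) + 5*(-2)
= 4 + (-10) + 3 + (-10) = -13
|a|^2 = 4^2 + (-5)^2 + (-3)^2 + 5^2 = 75
|b|^2 = 1^2 + 2^2 + (-1)^2 + (-2)^2 = 10
(a.b)^2 = (-13)^2 = 169
|a|^2 * |b|^2 = 75 * 10 = 750
Result = 169 - 750 = -581


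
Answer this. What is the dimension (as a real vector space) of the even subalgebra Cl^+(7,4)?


Even subalgebra dimension = 2^(n-1)
n = 7 + 4 = 11
2^(11 - 1) = 2^10 = 1024
Verification: sum of C(11,k) for even k = 1 + 55 + 330 + 462 + 165 + 11 = 1024
Result = 1024


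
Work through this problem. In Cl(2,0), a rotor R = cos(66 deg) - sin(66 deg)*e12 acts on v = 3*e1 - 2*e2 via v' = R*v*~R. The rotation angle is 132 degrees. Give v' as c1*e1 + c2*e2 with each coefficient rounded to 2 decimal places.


Rotor R = cos(66deg) - sin(66deg)*e12
Rotation angle theta = 2 * 66 = 132 degrees
v' = R*v*~R rotates v by theta.
cos(132deg) = -0.6691, sin(132deg) = 0.7431
v'_1 = 3*cos(132deg) - (-2)*sin(132deg)
= 3*(-0.6691) - (-2)*0.7431
= -0.52
v'_2 = 3*sin(132deg) + (-2)*cos(132deg)
= 3*0.7431 + (-2)*(-0.6691)
= 3.57
v' = -0.52*e1 + 3.57*e2


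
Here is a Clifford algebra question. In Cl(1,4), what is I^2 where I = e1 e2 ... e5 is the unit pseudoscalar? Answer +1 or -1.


The pseudoscalar I = e1...e_n (product of all n generators) of Cl(p,q) satisfies I^2 = (-1)^(q + n(n-1)/2).
p = 1, q = 4, n = p + q = 5
n(n-1)/2 = 5 * 4 / 2 = 10
Exponent = q + n(n-1)/2 = 4 + 10 = 14
I^2 = (-1)^14 = +1


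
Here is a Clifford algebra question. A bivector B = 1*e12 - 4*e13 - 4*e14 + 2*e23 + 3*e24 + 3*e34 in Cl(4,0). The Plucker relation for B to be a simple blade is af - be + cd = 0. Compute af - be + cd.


Plucker relation: af - be + cd
a*f = 1*3 = 3
b*e = (-4)*3 = -12
c*d = (-4)*2 = -8
af - be + cd = 3 - (-12) + (-8)
= 7


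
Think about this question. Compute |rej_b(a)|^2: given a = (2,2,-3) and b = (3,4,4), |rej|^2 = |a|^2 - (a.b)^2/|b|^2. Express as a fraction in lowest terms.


|a|^2 = 2^2 + 2^2 + (-3)^2 = 17
|b|^2 = 3^2 + 4^2 + 4^2 = 41
a . b = 2*3 + 2*4 + (-3)*4 = 2
(a.b)^2 = 2^2 = 4
|rej|^2 = 17 - 4/41
= (697 - 4)/41
= 693/41
In lowest terms: 693/41


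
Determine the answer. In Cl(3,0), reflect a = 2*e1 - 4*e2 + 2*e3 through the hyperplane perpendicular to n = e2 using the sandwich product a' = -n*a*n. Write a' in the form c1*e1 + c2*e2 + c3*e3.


Reflection formula: a' = -n*a*n, with n = e2 (unit vector, n^2 = 1).
For reflection through hyperplane perp to e2:
The component along e2 flips sign, others stay.
a = (2, -4, 2)
a' = (2, 4, 2)
a' = 2*e1 + 4*e2 + 2*e3


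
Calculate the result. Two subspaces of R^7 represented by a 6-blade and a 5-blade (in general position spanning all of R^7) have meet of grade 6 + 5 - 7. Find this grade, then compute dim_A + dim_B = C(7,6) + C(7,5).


Meet grade = grade(A) + grade(B) - n
= 6 + 5 - 7 = 4
C(7,6) = 7
C(7,5) = 21
dim_A + dim_B = 7 + 21 = 28


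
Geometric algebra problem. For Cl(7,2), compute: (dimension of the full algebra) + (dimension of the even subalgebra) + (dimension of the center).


n = 7 + 2 = 9
Total dim = 2^9 = 512
Even subalgebra dim = 2^8 = 256
n is odd, so center dim = 2
Sum = 512 + 256 + 2 = 770


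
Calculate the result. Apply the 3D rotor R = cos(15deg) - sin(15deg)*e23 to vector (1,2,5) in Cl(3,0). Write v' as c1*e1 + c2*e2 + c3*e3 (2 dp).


Rotor R = cos(15deg) - sin(15deg)*e23
Rotation angle theta = 2 * 15 = 30 degrees in the e23 plane (e2 -> e3).
The component perpendicular to the plane (e1) is invariant: v'_1 = v1 = 1.00
cos(30deg) = 0.8660, sin(30deg) = 0.5000
v'_2 = v2*cos(theta) - v3*sin(theta) = 2*0.8660 - 5*0.5000 = -0.77
v'_3 = v2*sin(theta) + v3*cos(theta) = 2*0.5000 + 5*0.8660 = 5.33
v' = 1.00*e1 - 0.77*e2 + 5.33*e3


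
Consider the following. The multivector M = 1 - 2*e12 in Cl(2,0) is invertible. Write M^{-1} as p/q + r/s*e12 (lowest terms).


M = 1 - 2*e12, where e12^2 = -1.
Since M commutes with its reverse ~M = a - b*e12, M * ~M = a^2 - b^2*e12^2 = a^2 + b^2.
So M^{-1} = ~M / (a^2 + b^2) = (a - b*e12)/(a^2 + b^2).
a^2 + b^2 = 1 + 4 = 5
Scalar part = 1/5 = 1/5
Bivector coeff = 2/5 = 2/5
M^{-1} = 1/5 + 2/5*e12


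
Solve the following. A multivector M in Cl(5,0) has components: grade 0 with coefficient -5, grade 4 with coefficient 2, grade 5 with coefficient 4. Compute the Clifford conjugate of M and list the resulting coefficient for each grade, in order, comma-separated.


Clifford conjugate sign for grade k: (-1)^(k(k+1)/2)
Grade 0: (-1)^(0*1/2) = (-1)^0 = 1, coeff -5 -> -5
Grade 4: (-1)^(4*5/2) = (-1)^10 = 1, coeff 2 -> 2
Grade 5: (-1)^(5*6/2) = (-1)^15 = -1, coeff 4 -> -4
Conjugated coefficients: -5, 2, -4


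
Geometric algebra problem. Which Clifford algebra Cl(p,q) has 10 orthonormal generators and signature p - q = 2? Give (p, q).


We need p + q = 10 and p - q = 2.
Adding: 2p = 10 + 2 = 12, so p = 6.
Then q = 10 - 6 = 4.
(p, q) = (6, 4)


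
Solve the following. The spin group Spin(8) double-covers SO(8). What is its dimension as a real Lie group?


Spin(n) double-covers SO(n); both have Lie algebra so(n) of dimension n(n-1)/2.
n = 8
n(n-1) = 8 * 7 = 56
dim Spin(8) = 56/2 = 28


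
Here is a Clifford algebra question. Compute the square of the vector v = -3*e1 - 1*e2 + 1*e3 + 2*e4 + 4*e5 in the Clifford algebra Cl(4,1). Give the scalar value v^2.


v^2 = sum of c_i^2 * e_i^2
Positive signature terms (e_i^2 = +1): (-3)^2 + (-1)^2 + 1^2 + 2^2 = 15
Negative signature terms (e_j^2 = -1): 4^2 = 16
v^2 = 15 - 16 = -1


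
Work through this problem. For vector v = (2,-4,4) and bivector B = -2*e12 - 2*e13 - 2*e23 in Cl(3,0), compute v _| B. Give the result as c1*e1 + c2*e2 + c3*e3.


Left contraction v _| B = <vB>_1 (grade-1 part of the geometric product vB).
Using e1_|e12 = e2, e2_|e12 = -e1, e1_|e13 = e3, e3_|e13 = -e1, e2_|e23 = e3, e3_|e23 = -e2:
e1 coeff: -v2*b12 - v3*b13 = -(-4)*(-2) - (4)*(-2) = 0
e2 coeff: v1*b12 - v3*b23 = (2)*(-2) - (4)*(-2) = 4
e3 coeff: v1*b13 + v2*b23 = (2)*(-2) + (-4)*(-2) = 4
v _| B = 0*e1 + 4*e2 + 4*e3


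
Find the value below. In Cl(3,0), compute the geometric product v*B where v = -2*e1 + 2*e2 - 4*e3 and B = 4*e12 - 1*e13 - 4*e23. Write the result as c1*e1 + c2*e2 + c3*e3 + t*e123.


vB has grade-1 (vector) and grade-3 (trivector) parts: vB = (v _| B) + (v ^ B).
Vector part <vB>_1:
  e1: -v2*b12 - v3*b13 = -(2)*(4) - (-4)*(-1) = -12
  e2: v1*b12 - v3*b23 = (-2)*(4) - (-4)*(-4) = -24
  e3: v1*b13 + v2*b23 = (-2)*(-1) + (2)*(-4) = -6
Trivector part <vB>_3:
  e123: v1*b23 - v2*b13 + v3*b12 = (-2)*(-4) - (2)*(-1) + (-4)*(4) = -6
vB = -12*e1 - 24*e2 - 6*e3 - 6*e123


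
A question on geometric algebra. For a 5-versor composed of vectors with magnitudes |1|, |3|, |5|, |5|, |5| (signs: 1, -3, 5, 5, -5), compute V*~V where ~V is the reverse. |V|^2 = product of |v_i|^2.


Each vector v_i has |v_i|^2 = s_i^2
Squared scales: 1^2 = 1, (-3)^2 = 9, 5^2 = 25, 5^2 = 25, (-5)^2 = 25
|V|^2 = 1 * 9 * 25 * 25 * 25
= 140625


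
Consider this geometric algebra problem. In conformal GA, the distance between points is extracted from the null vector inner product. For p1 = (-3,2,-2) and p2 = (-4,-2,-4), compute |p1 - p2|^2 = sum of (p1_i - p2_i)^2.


p1 - p2 = (1, 4, 2)
|p1 - p2|^2 = 1^2 + 4^2 + 2^2
= 1 + 16 + 4
= 21


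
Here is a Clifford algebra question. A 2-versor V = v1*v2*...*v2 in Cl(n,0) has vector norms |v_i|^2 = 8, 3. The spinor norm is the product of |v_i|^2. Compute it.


Spinor norm N(V) = |v1|^2 * |v2|^2 * ... * |v2|^2
= 8 * 3
Running product: 8, 24
N(V) = 24


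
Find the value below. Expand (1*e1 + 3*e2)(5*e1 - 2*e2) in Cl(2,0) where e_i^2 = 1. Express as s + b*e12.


Expand: (1*e1 + 3*e2)(5*e1 - 2*e2)
= 1*5*e1e1 + 1*(-2)*e1e2 + 3*5*e2e1 + 3*(-2)*e2e2
Using e1^2 = e2^2 = 1, e2e1 = -e1e2:
Scalar part s = 1*5 + 3*(-2) = 5 + (-6) = -1
Bivector part b = 1*(-2) - 3*5 = -2 - 15 = -17
uv = -1 - 17*e12


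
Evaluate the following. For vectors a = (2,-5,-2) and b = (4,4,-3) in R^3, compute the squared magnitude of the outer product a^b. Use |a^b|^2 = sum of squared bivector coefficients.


a wedge b = (a1*b2 - a2*b1)*e12 + (a1*b3 - a3*b1)*e13 + (a2*b3 - a3*b2)*e23
e12 coeff: 2*4 - (-5)*4 = 8 - (-20) = 28
e13 coeff: 2*(-3) - (-2)*4 = -6 - (-8) = 2
e23 coeff: (-5)*(-3) - (-2)*4 = 15 - (-8) = 23
|a wedge b|^2 = 28^2 + 2^2 + 23^2
= 784 + 4 + 529
= 1317


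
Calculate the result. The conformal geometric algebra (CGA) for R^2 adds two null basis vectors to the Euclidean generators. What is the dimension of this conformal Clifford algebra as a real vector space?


The conformal model of R^2 uses Cl(3,1): the 2 Euclidean generators plus two extra orthogonal generators e+ (e+^2 = +1) and e- (e-^2 = -1), from which the null vectors e0, einf are built.
Number of generators m = 2 + 2 = 4.
dim Cl(p,q) = 2^m = 2^4 = 16


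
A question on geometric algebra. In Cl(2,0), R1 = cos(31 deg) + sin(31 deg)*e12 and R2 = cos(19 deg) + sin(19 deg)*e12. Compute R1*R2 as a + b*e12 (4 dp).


Same-plane rotors commute and their half-angles add:
R1*R2 = cos(a1 + a2) + sin(a1 + a2)*e12.
a1 + a2 = 31 + 19 = 50 deg
cos(50 deg) = 0.6428
sin(50 deg) = 0.7660
R1*R2 = 0.6428 + 0.7660*e12


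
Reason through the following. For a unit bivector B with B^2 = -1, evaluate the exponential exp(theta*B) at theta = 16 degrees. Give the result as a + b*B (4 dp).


For a unit bivector B with B^2 = -1, the exponential series gives
e^(theta*B) = cos(theta) + sin(theta)*B (the GA analogue of Euler's formula).
theta = 16 degrees = 0.279253 rad
cos(16 deg) = 0.9613
sin(16 deg) = 0.2756
exp(theta*B) = 0.9613 + 0.2756*B


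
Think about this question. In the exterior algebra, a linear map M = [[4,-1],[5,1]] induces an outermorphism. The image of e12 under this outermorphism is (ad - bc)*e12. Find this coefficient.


The outermorphism of a linear map f sends e1^e2 to f(e1)^f(e2).
f(e1) = 4*e1 + 5*e2
f(e2) = -1*e1 + 1*e2
f(e1) ^ f(e2) = (4*e1 + 5*e2) ^ (-1*e1 + 1*e2)
= 4*1*e12 + 5*(-1)*e21
= (4 - (-5))*e12
= 9*e12
Coefficient = 9


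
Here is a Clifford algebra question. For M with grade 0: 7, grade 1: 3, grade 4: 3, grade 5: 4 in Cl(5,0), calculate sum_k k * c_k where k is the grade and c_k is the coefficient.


Grade-weighted sum = sum of grade_k * coefficient_k
0*7 = 0
1*3 = 3
4*3 = 12
5*4 = 20
Total = 0 + 3 + 12 + 20 = 35


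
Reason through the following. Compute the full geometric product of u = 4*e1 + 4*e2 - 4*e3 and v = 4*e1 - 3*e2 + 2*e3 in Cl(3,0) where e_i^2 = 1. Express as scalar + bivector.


In Cl(3,0): e_i^2 = 1, e_ie_j = -e_je_i for i != j.
Scalar part = u . v = 4*4 + 4*(-3) + (-4)*2
= 16 + (-12) + (-8) = -4
e12 coeff = 4*(-3) - 4*4 = -12 - 16 = -28
e13 coeff = 4*2 - (-4)*4 = 8 - (-16) = 24
e23 coeff = 4*2 - (-4)*(-3) = 8 - 12 = -4
uv = -4 - 28*e12 + 24*e13 - 4*e23


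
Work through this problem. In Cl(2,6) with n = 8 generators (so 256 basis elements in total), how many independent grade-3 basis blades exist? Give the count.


Number of grade-k basis blades in Cl(p,q) with n = p + q is C(n, k).
n = 2 + 6 = 8
C(8, 3) = 8! / (3! * 5!)
= 40320 / (6 * 120)
= 56


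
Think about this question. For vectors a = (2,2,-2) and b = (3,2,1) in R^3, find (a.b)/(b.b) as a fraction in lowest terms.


Projection coefficient = (a . b) / (b . b)
a . b = 2*3 + 2*2 + (-2)*1
= 6 + 4 + (-2) = 8
b . b = 3^2 + 2^2 + 1^2
= 9 + 4 + 1 = 14
Coefficient = 8/14
In lowest terms: 4/7


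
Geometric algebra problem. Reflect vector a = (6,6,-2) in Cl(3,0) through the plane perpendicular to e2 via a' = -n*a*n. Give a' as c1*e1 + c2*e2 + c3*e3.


Reflection formula: a' = -n*a*n, with n = e2 (unit vector, n^2 = 1).
For reflection through hyperplane perp to e2:
The component along e2 flips sign, others stay.
a = (6, 6, -2)
a' = (6, -6, -2)
a' = 6*e1 - 6*e2 - 2*e3


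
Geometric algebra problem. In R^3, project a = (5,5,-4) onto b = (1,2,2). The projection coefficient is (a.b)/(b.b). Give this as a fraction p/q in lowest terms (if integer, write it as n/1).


Projection coefficient = (a . b) / (b . b)
a . b = 5*1 + 5*2 + (-4)*2
= 5 + 10 + (-8) = 7
b . b = 1^2 + 2^2 + 2^2
= 1 + 4 + 4 = 9
Coefficient = 7/9
In lowest terms: 7/9


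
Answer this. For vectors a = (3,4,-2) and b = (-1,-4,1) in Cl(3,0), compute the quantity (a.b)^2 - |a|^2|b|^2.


a . b = 3*(-1) + 4*(-4) + (-2)*1
= -3 + (-16) + (-2) = -21
|a|^2 = 3^2 + 4^2 + (-2)^2 = 29
|b|^2 = (-1)^2 + (-4)^2 + 1^2 = 18
(a.b)^2 = (-21)^2 = 441
|a|^2 * |b|^2 = 29 * 18 = 522
Result = 441 - 522 = -81


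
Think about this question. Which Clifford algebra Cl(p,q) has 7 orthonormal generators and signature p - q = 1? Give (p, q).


We need p + q = 7 and p - q = 1.
Adding: 2p = 7 + 1 = 8, so p = 4.
Then q = 7 - 4 = 3.
(p, q) = (4, 3)


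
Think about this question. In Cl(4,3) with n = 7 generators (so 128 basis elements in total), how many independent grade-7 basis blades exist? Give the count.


Number of grade-k basis blades in Cl(p,q) with n = p + q is C(n, k).
n = 4 + 3 = 7
C(7, 7) = 7! / (7! * 0!)
= 5040 / (5040 * 1)
= 1


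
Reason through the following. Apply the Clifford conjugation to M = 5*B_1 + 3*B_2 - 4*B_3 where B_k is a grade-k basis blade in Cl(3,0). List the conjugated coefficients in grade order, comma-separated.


Clifford conjugate sign for grade k: (-1)^(k(k+1)/2)
Grade 1: (-1)^(1*2/2) = (-1)^1 = -1, coeff 5 -> -5
Grade 2: (-1)^(2*3/2) = (-1)^3 = -1, coeff 3 -> -3
Grade 3: (-1)^(3*4/2) = (-1)^6 = 1, coeff -4 -> -4
Conjugated coefficients: -5, -3, -4


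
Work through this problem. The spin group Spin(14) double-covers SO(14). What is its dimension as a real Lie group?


Spin(n) double-covers SO(n); both have Lie algebra so(n) of dimension n(n-1)/2.
n = 14
n(n-1) = 14 * 13 = 182
dim Spin(14) = 182/2 = 91


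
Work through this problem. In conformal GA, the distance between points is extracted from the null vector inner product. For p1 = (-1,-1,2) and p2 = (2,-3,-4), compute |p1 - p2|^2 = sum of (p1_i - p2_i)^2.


p1 - p2 = (-3, 2, 6)
|p1 - p2|^2 = (-3)^2 + 2^2 + 6^2
= 9 + 4 + 36
= 49


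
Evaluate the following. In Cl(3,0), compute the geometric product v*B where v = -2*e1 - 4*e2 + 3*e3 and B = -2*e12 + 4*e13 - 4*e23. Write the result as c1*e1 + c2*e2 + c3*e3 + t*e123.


vB has grade-1 (vector) and grade-3 (trivector) parts: vB = (v _| B) + (v ^ B).
Vector part <vB>_1:
  e1: -v2*b12 - v3*b13 = -(-4)*(-2) - (3)*(4) = -20
  e2: v1*b12 - v3*b23 = (-2)*(-2) - (3)*(-4) = 16
  e3: v1*b13 + v2*b23 = (-2)*(4) + (-4)*(-4) = 8
Trivector part <vB>_3:
  e123: v1*b23 - v2*b13 + v3*b12 = (-2)*(-4) - (-4)*(4) + (3)*(-2) = 18
vB = -20*e1 + 16*e2 + 8*e3 + 18*e123


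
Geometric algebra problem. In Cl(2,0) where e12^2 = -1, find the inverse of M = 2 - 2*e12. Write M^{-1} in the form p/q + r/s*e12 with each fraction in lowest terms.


M = 2 - 2*e12, where e12^2 = -1.
Since M commutes with its reverse ~M = a - b*e12, M * ~M = a^2 - b^2*e12^2 = a^2 + b^2.
So M^{-1} = ~M / (a^2 + b^2) = (a - b*e12)/(a^2 + b^2).
a^2 + b^2 = 4 + 4 = 8
Scalar part = 2/8 = 1/4
Bivector coeff = 2/8 = 1/4
M^{-1} = 1/4 + 1/4*e12


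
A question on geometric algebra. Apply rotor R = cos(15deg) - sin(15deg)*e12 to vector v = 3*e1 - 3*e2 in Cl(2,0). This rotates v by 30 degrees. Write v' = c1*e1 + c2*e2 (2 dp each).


Rotor R = cos(15deg) - sin(15deg)*e12
Rotation angle theta = 2 * 15 = 30 degrees
v' = R*v*~R rotates v by theta.
cos(30deg) = 0.8660, sin(30deg) = 0.5000
v'_1 = 3*cos(30deg) - (-3)*sin(30deg)
= 3*0.8660 - (-3)*0.5000
= 4.10
v'_2 = 3*sin(30deg) + (-3)*cos(30deg)
= 3*0.5000 + (-3)*0.8660
= -1.10
v' = 4.10*e1 - 1.10*e2


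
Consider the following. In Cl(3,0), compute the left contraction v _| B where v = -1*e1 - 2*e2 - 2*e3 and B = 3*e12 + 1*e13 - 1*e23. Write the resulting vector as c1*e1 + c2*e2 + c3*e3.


Left contraction v _| B = <vB>_1 (grade-1 part of the geometric product vB).
Using e1_|e12 = e2, e2_|e12 = -e1, e1_|e13 = e3, e3_|e13 = -e1, e2_|e23 = e3, e3_|e23 = -e2:
e1 coeff: -v2*b12 - v3*b13 = -(-2)*(3) - (-2)*(1) = 8
e2 coeff: v1*b12 - v3*b23 = (-1)*(3) - (-2)*(-1) = -5
e3 coeff: v1*b13 + v2*b23 = (-1)*(1) + (-2)*(-1) = 1
v _| B = 8*e1 - 5*e2 + 1*e3


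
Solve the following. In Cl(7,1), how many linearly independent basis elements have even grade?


Even subalgebra dimension = 2^(n-1)
n = 7 + 1 = 8
2^(8 - 1) = 2^7 = 128
Verification: sum of C(8,k) for even k = 1 + 28 + 70 + 28 + 1 = 128
Result = 128


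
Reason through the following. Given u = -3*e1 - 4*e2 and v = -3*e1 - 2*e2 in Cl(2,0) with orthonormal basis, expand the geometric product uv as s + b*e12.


Expand: (-3*e1 - 4*e2)(-3*e1 - 2*e2)
= (-3)*(-3)*e1e1 + (-3)*(-2)*e1e2 + (-4)*(-3)*e2e1 + (-4)*(-2)*e2e2
Using e1^2 = e2^2 = 1, e2e1 = -e1e2:
Scalar part s = (-3)*(-3) + (-4)*(-2) = 9 + 8 = 17
Bivector part b = (-3)*(-2) - (-4)*(-3) = 6 - 12 = -6
uv = 17 - 6*e12


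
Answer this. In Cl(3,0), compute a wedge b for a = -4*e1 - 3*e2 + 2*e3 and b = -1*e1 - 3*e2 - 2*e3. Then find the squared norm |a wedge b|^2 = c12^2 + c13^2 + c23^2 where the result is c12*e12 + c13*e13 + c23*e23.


a wedge b = (a1*b2 - a2*b1)*e12 + (a1*b3 - a3*b1)*e13 + (a2*b3 - a3*b2)*e23
e12 coeff: (-4)*(-3) - (-3)*(-1) = 12 - 3 = 9
e13 coeff: (-4)*(-2) - 2*(-1) = 8 - (-2) = 10
e23 coeff: (-3)*(-2) - 2*(-3) = 6 - (-6) = 12
|a wedge b|^2 = 9^2 + 10^2 + 12^2
= 81 + 100 + 144
= 325


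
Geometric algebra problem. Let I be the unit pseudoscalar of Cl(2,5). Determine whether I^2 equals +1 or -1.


The pseudoscalar I = e1...e_n (product of all n generators) of Cl(p,q) satisfies I^2 = (-1)^(q + n(n-1)/2).
p = 2, q = 5, n = p + q = 7
n(n-1)/2 = 7 * 6 / 2 = 21
Exponent = q + n(n-1)/2 = 5 + 21 = 26
I^2 = (-1)^26 = +1


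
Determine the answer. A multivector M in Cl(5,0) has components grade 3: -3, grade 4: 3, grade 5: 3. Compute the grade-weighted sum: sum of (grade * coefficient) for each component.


Grade-weighted sum = sum of grade_k * coefficient_k
3*(-3) = -9
4*3 = 12
5*3 = 15
Total = -9 + 12 + 15 = 18


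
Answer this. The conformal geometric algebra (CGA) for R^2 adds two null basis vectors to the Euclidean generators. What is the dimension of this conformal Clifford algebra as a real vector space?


The conformal model of R^2 uses Cl(3,1): the 2 Euclidean generators plus two extra orthogonal generators e+ (e+^2 = +1) and e- (e-^2 = -1), from which the null vectors e0, einf are built.
Number of generators m = 2 + 2 = 4.
dim Cl(p,q) = 2^m = 2^4 = 16


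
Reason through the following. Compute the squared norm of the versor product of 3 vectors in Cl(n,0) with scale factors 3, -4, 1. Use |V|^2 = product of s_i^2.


Each vector v_i has |v_i|^2 = s_i^2
Squared scales: 3^2 = 9, (-4)^2 = 16, 1^2 = 1
|V|^2 = 9 * 16 * 1
= 144


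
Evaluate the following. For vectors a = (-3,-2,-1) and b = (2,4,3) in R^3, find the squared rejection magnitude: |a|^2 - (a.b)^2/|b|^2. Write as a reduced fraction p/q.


|a|^2 = (-3)^2 + (-2)^2 + (-1)^2 = 14
|b|^2 = 2^2 + 4^2 + 3^2 = 29
a . b = (-3)*2 + (-2)*4 + (-1)*3 = -17
(a.b)^2 = (-17)^2 = 289
|rej|^2 = 14 - 289/29
= (406 - 289)/29
= 117/29
In lowest terms: 117/29


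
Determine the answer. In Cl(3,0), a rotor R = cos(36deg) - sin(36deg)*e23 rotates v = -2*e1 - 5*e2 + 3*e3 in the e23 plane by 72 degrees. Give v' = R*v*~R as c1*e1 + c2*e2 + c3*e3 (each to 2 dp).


Rotor R = cos(36deg) - sin(36deg)*e23
Rotation angle theta = 2 * 36 = 72 degrees in the e23 plane (e2 -> e3).
The component perpendicular to the plane (e1) is invariant: v'_1 = v1 = -2.00
cos(72deg) = 0.3090, sin(72deg) = 0.9511
v'_2 = v2*cos(theta) - v3*sin(theta) = -5*0.3090 - 3*0.9511 = -4.40
v'_3 = v2*sin(theta) + v3*cos(theta) = -5*0.9511 + 3*0.3090 = -3.83
v' = -2.00*e1 - 4.40*e2 - 3.83*e3


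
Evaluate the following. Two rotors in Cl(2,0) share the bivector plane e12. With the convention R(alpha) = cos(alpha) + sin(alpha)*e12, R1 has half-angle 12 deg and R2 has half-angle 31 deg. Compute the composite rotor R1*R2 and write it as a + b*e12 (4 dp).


Same-plane rotors commute and their half-angles add:
R1*R2 = cos(a1 + a2) + sin(a1 + a2)*e12.
a1 + a2 = 12 + 31 = 43 deg
cos(43 deg) = 0.7314
sin(43 deg) = 0.6820
R1*R2 = 0.7314 + 0.6820*e12


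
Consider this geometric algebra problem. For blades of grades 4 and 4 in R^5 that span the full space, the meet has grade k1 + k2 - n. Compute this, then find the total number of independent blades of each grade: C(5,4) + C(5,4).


Meet grade = grade(A) + grade(B) - n
= 4 + 4 - 5 = 3
C(5,4) = 5
C(5,4) = 5
dim_A + dim_B = 5 + 5 = 10


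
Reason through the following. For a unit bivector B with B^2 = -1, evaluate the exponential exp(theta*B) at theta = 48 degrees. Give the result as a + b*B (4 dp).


For a unit bivector B with B^2 = -1, the exponential series gives
e^(theta*B) = cos(theta) + sin(theta)*B (the GA analogue of Euler's formula).
theta = 48 degrees = 0.837758 rad
cos(48 deg) = 0.6691
sin(48 deg) = 0.7431
exp(theta*B) = 0.6691 + 0.7431*B


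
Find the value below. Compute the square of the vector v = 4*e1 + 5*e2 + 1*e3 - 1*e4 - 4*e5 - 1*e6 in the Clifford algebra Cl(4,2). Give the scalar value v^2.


v^2 = sum of c_i^2 * e_i^2
Positive signature terms (e_i^2 = +1): 4^2 + 5^2 + 1^2 + (-1)^2 = 43
Negative signature terms (e_j^2 = -1): (-4)^2 + (-1)^2 = 17
v^2 = 43 - 17 = 26


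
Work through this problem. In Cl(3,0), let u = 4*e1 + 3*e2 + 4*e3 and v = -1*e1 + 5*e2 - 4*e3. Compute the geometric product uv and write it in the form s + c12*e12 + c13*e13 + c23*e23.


In Cl(3,0): e_i^2 = 1, e_ie_j = -e_je_i for i != j.
Scalar part = u . v = 4*(-1) + 3*5 + 4*(-4)
= -4 + 15 + (-16) = -5
e12 coeff = 4*5 - 3*(-1) = 20 - (-3) = 23
e13 coeff = 4*(-4) - 4*(-1) = -16 - (-4) = -12
e23 coeff = 3*(-4) - 4*5 = -12 - 20 = -32
uv = -5 + 23*e12 - 12*e13 - 32*e23


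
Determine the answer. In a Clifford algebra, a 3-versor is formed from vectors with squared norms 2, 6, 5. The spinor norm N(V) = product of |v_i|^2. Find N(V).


Spinor norm N(V) = |v1|^2 * |v2|^2 * ... * |v3|^2
= 2 * 6 * 5
Running product: 2, 12, 60
N(V) = 60


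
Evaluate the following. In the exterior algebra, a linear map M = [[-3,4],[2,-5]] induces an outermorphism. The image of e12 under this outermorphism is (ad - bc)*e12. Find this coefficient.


The outermorphism of a linear map f sends e1^e2 to f(e1)^f(e2).
f(e1) = -3*e1 + 2*e2
f(e2) = 4*e1 - 5*e2
f(e1) ^ f(e2) = (-3*e1 + 2*e2) ^ (4*e1 - 5*e2)
= (-3)*(-5)*e12 + 2*4*e21
= (15 - 8)*e12
= 7*e12
Coefficient = 7


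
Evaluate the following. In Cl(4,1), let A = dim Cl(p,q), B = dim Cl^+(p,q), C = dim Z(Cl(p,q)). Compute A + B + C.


n = 4 + 1 = 5
Total dim = 2^5 = 32
Even subalgebra dim = 2^4 = 16
n is odd, so center dim = 2
Sum = 32 + 16 + 2 = 50


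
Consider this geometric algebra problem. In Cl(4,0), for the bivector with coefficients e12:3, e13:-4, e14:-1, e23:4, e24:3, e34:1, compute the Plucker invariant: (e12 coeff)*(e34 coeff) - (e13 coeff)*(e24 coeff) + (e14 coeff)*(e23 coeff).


Plucker relation: af - be + cd
a*f = 3*1 = 3
b*e = (-4)*3 = -12
c*d = (-1)*4 = -4
af - be + cd = 3 - (-12) + (-4)
= 11


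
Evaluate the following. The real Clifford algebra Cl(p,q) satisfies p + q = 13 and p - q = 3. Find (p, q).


We need p + q = 13 and p - q = 3.
Adding: 2p = 13 + 3 = 16, so p = 8.
Then q = 13 - 8 = 5.
(p, q) = (8, 5)


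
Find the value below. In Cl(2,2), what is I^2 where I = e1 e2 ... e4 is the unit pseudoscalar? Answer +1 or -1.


The pseudoscalar I = e1...e_n (product of all n generators) of Cl(p,q) satisfies I^2 = (-1)^(q + n(n-1)/2).
p = 2, q = 2, n = p + q = 4
n(n-1)/2 = 4 * 3 / 2 = 6
Exponent = q + n(n-1)/2 = 2 + 6 = 8
I^2 = (-1)^8 = +1


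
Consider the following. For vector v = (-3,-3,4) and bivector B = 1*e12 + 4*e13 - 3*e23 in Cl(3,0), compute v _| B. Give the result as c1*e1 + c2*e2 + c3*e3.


Left contraction v _| B = <vB>_1 (grade-1 part of the geometric product vB).
Using e1_|e12 = e2, e2_|e12 = -e1, e1_|e13 = e3, e3_|e13 = -e1, e2_|e23 = e3, e3_|e23 = -e2:
e1 coeff: -v2*b12 - v3*b13 = -(-3)*(1) - (4)*(4) = -13
e2 coeff: v1*b12 - v3*b23 = (-3)*(1) - (4)*(-3) = 9
e3 coeff: v1*b13 + v2*b23 = (-3)*(4) + (-3)*(-3) = -3
v _| B = -13*e1 + 9*e2 - 3*e3


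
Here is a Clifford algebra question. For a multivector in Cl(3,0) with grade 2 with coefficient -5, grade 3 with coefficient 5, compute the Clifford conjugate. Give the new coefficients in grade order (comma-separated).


Clifford conjugate sign for grade k: (-1)^(k(k+1)/2)
Grade 2: (-1)^(2*3/2) = (-1)^3 = -1, coeff -5 -> 5
Grade 3: (-1)^(3*4/2) = (-1)^6 = 1, coeff 5 -> 5
Conjugated coefficients: 5, 5


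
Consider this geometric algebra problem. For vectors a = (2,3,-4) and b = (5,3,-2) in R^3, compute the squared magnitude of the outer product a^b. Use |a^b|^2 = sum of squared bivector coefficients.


a wedge b = (a1*b2 - a2*b1)*e12 + (a1*b3 - a3*b1)*e13 + (a2*b3 - a3*b2)*e23
e12 coeff: 2*3 - 3*5 = 6 - 15 = -9
e13 coeff: 2*(-2) - (-4)*5 = -4 - (-20) = 16
e23 coeff: 3*(-2) - (-4)*3 = -6 - (-12) = 6
|a wedge b|^2 = (-9)^2 + 16^2 + 6^2
= 81 + 256 + 36
= 373


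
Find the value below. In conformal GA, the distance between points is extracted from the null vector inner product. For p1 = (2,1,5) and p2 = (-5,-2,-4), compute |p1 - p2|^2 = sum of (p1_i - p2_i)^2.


p1 - p2 = (7, 3, 9)
|p1 - p2|^2 = 7^2 + 3^2 + 9^2
= 49 + 9 + 81
= 139


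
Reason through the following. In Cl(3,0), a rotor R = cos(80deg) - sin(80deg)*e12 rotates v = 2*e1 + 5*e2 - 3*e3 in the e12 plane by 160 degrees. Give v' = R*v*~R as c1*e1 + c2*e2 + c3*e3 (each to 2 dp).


Rotor R = cos(80deg) - sin(80deg)*e12
Rotation angle theta = 2 * 80 = 160 degrees in the e12 plane (e1 -> e2).
The component perpendicular to the plane (e3) is invariant: v'_3 = v3 = -3.00
cos(160deg) = -0.9397, sin(160deg) = 0.3420
v'_1 = v1*cos(theta) - v2*sin(theta) = 2*(-0.9397) - 5*0.3420 = -3.59
v'_2 = v1*sin(theta) + v2*cos(theta) = 2*0.3420 + 5*(-0.9397) = -4.01
v' = -3.59*e1 - 4.01*e2 - 3.00*e3


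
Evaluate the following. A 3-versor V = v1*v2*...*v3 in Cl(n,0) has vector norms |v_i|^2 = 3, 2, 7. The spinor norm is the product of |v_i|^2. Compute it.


Spinor norm N(V) = |v1|^2 * |v2|^2 * ... * |v3|^2
= 3 * 2 * 7
Running product: 3, 6, 42
N(V) = 42


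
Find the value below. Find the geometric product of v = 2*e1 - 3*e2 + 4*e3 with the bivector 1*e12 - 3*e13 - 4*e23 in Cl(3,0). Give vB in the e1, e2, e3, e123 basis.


vB has grade-1 (vector) and grade-3 (trivector) parts: vB = (v _| B) + (v ^ B).
Vector part <vB>_1:
  e1: -v2*b12 - v3*b13 = -(-3)*(1) - (4)*(-3) = 15
  e2: v1*b12 - v3*b23 = (2)*(1) - (4)*(-4) = 18
  e3: v1*b13 + v2*b23 = (2)*(-3) + (-3)*(-4) = 6
Trivector part <vB>_3:
  e123: v1*b23 - v2*b13 + v3*b12 = (2)*(-4) - (-3)*(-3) + (4)*(1) = -13
vB = 15*e1 + 18*e2 + 6*e3 - 13*e123


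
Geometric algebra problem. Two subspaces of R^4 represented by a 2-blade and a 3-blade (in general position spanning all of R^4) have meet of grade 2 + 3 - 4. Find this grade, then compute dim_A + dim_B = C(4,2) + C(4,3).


Meet grade = grade(A) + grade(B) - n
= 2 + 3 - 4 = 1
C(4,2) = 6
C(4,3) = 4
dim_A + dim_B = 6 + 4 = 10


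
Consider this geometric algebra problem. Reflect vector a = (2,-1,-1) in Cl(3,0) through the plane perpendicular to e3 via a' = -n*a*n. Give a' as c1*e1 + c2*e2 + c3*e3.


Reflection formula: a' = -n*a*n, with n = e3 (unit vector, n^2 = 1).
For reflection through hyperplane perp to e3:
The component along e3 flips sign, others stay.
a = (2, -1, -1)
a' = (2, -1, 1)
a' = 2*e1 - 1*e2 + 1*e3


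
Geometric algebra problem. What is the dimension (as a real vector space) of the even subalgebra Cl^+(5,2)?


Even subalgebra dimension = 2^(n-1)
n = 5 + 2 = 7
2^(7 - 1) = 2^6 = 64
Verification: sum of C(7,k) for even k = 1 + 21 + 35 + 7 = 64
Result = 64


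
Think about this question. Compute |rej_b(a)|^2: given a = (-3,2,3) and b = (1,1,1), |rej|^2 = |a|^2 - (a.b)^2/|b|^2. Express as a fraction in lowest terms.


|a|^2 = (-3)^2 + 2^2 + 3^2 = 22
|b|^2 = 1^2 + 1^2 + 1^2 = 3
a . b = (-3)*1 + 2*1 + 3*1 = 2
(a.b)^2 = 2^2 = 4
|rej|^2 = 22 - 4/3
= (66 - 4)/3
= 62/3
In lowest terms: 62/3


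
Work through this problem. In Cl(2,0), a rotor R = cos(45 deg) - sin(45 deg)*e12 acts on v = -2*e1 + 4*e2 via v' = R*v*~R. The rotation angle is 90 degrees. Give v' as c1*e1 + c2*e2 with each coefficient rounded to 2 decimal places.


Rotor R = cos(45deg) - sin(45deg)*e12
Rotation angle theta = 2 * 45 = 90 degrees
v' = R*v*~R rotates v by theta.
cos(90deg) = 0.0000, sin(90deg) = 1.0000
v'_1 = -2*cos(90deg) - 4*sin(90deg)
= -2*0.0000 - 4*1.0000
= -4.00
v'_2 = -2*sin(90deg) + 4*cos(90deg)
= -2*1.0000 + 4*0.0000
= -2.00
v' = -4.00*e1 - 2.00*e2


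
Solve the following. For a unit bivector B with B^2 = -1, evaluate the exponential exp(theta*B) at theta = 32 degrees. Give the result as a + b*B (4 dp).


For a unit bivector B with B^2 = -1, the exponential series gives
e^(theta*B) = cos(theta) + sin(theta)*B (the GA analogue of Euler's formula).
theta = 32 degrees = 0.558505 rad
cos(32 deg) = 0.8480
sin(32 deg) = 0.5299
exp(theta*B) = 0.8480 + 0.5299*B


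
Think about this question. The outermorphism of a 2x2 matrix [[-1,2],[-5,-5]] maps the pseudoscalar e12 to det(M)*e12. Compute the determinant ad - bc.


The outermorphism of a linear map f sends e1^e2 to f(e1)^f(e2).
f(e1) = -1*e1 - 5*e2
f(e2) = 2*e1 - 5*e2
f(e1) ^ f(e2) = (-1*e1 - 5*e2) ^ (2*e1 - 5*e2)
= (-1)*(-5)*e12 + (-5)*2*e21
= (5 - (-10))*e12
= 15*e12
Coefficient = 15


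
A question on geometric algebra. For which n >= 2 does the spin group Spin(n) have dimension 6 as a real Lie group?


dim Spin(n) = dim so(n) = n(n-1)/2.
Solve n(n-1)/2 = 6, i.e. n^2 - n - 12 = 0.
Discriminant = 1 + 8*6 = 49
n = (1 + sqrt(49))/2 = (1 + 7)/2 = 4


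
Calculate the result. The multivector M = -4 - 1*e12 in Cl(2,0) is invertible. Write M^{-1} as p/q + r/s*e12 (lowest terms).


M = -4 - 1*e12, where e12^2 = -1.
Since M commutes with its reverse ~M = a - b*e12, M * ~M = a^2 - b^2*e12^2 = a^2 + b^2.
So M^{-1} = ~M / (a^2 + b^2) = (a - b*e12)/(a^2 + b^2).
a^2 + b^2 = 16 + 1 = 17
Scalar part = -4/17 = -4/17
Bivector coeff = 1/17 = 1/17
M^{-1} = -4/17 + 1/17*e12


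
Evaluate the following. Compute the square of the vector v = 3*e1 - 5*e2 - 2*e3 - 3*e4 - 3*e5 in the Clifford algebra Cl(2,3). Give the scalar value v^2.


v^2 = sum of c_i^2 * e_i^2
Positive signature terms (e_i^2 = +1): 3^2 + (-5)^2 = 34
Negative signature terms (e_j^2 = -1): (-2)^2 + (-3)^2 + (-3)^2 = 22
v^2 = 34 - 22 = 12


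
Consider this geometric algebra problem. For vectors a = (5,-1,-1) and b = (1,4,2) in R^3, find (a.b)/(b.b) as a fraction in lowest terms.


Projection coefficient = (a . b) / (b . b)
a . b = 5*1 + (-1)*4 + (-1)*2
= 5 + (-4) + (-2) = -1
b . b = 1^2 + 4^2 + 2^2
= 1 + 16 + 4 = 21
Coefficient = -1/21
In lowest terms: -1/21


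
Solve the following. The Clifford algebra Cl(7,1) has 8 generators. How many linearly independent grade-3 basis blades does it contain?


Number of grade-k basis blades in Cl(p,q) with n = p + q is C(n, k).
n = 7 + 1 = 8
C(8, 3) = 8! / (3! * 5!)
= 40320 / (6 * 120)
= 56


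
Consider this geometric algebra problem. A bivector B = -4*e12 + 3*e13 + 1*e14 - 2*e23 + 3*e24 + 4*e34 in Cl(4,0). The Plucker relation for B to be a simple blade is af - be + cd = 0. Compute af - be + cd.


Plucker relation: af - be + cd
a*f = (-4)*4 = -16
b*e = 3*3 = 9
c*d = 1*(-2) = -2
af - be + cd = -16 - 9 + (-2)
= -27


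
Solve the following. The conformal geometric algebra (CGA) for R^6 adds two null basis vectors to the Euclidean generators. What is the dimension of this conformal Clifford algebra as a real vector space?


The conformal model of R^6 uses Cl(7,1): the 6 Euclidean generators plus two extra orthogonal generators e+ (e+^2 = +1) and e- (e-^2 = -1), from which the null vectors e0, einf are built.
Number of generators m = 6 + 2 = 8.
dim Cl(p,q) = 2^m = 2^8 = 256


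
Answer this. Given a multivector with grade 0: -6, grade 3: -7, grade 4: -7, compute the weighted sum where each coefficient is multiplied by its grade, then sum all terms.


Grade-weighted sum = sum of grade_k * coefficient_k
0*(-6) = 0
3*(-7) = -21
4*(-7) = -28
Total = 0 + (-21) + (-28) = -49


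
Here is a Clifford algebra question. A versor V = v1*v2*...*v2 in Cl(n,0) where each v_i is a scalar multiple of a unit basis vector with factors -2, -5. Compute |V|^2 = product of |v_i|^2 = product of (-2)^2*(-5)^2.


Each vector v_i has |v_i|^2 = s_i^2
Squared scales: (-2)^2 = 4, (-5)^2 = 25
|V|^2 = 4 * 25
= 100


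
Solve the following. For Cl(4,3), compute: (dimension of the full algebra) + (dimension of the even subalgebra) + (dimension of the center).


n = 4 + 3 = 7
Total dim = 2^7 = 128
Even subalgebra dim = 2^6 = 64
n is odd, so center dim = 2
Sum = 128 + 64 + 2 = 194


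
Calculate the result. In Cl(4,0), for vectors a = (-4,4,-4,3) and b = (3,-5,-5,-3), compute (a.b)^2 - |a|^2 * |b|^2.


a . b = (-4)*3 + 4*(-5) + (-4)*(-5) + 3*(-3)
= -12 + (-20) + 20 + (-9) = -21
|a|^2 = (-4)^2 + 4^2 + (-4)^2 + 3^2 = 57
|b|^2 = 3^2 + (-5)^2 + (-5)^2 + (-3)^2 = 68
(a.b)^2 = (-21)^2 = 441
|a|^2 * |b|^2 = 57 * 68 = 3876
Result = 441 - 3876 = -3435


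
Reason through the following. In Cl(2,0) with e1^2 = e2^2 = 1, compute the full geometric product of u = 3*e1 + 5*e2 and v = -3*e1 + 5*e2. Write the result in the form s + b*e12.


Expand: (3*e1 + 5*e2)(-3*e1 + 5*e2)
= 3*(-3)*e1e1 + 3*5*e1e2 + 5*(-3)*e2e1 + 5*5*e2e2
Using e1^2 = e2^2 = 1, e2e1 = -e1e2:
Scalar part s = 3*(-3) + 5*5 = -9 + 25 = 16
Bivector part b = 3*5 - 5*(-3) = 15 - (-15) = 30
uv = 16 + 30*e12


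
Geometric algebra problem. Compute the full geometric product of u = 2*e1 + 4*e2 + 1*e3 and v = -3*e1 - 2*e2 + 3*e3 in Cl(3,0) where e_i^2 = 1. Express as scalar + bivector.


In Cl(3,0): e_i^2 = 1, e_ie_j = -e_je_i for i != j.
Scalar part = u . v = 2*(-3) + 4*(-2) + 1*3
= -6 + (-8) + 3 = -11
e12 coeff = 2*(-2) - 4*(-3) = -4 - (-12) = 8
e13 coeff = 2*3 - 1*(-3) = 6 - (-3) = 9
e23 coeff = 4*3 - 1*(-2) = 12 - (-2) = 14
uv = -11 + 8*e12 + 9*e13 + 14*e23


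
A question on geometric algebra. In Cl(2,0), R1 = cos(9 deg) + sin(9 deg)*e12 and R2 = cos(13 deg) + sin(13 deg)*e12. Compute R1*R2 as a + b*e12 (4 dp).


Same-plane rotors commute and their half-angles add:
R1*R2 = cos(a1 + a2) + sin(a1 + a2)*e12.
a1 + a2 = 9 + 13 = 22 deg
cos(22 deg) = 0.9272
sin(22 deg) = 0.3746
R1*R2 = 0.9272 + 0.3746*e12


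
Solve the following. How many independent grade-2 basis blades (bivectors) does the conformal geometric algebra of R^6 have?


The conformal model of R^6 uses Cl(7,1) with m = 6 + 2 = 8 generators.
Number of grade-2 blades = C(m, 2) = C(8, 2)
= 8*7/2 = 28


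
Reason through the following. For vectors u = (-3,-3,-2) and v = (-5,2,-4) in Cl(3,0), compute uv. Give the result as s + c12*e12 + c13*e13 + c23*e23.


In Cl(3,0): e_i^2 = 1, e_ie_j = -e_je_i for i != j.
Scalar part = u . v = (-3)*(-5) + (-3)*2 + (-2)*(-4)
= 15 + (-6) + 8 = 17
e12 coeff = (-3)*2 - (-3)*(-5) = -6 - 15 = -21
e13 coeff = (-3)*(-4) - (-2)*(-5) = 12 - 10 = 2
e23 coeff = (-3)*(-4) - (-2)*2 = 12 - (-4) = 16
uv = 17 - 21*e12 + 2*e13 + 16*e23


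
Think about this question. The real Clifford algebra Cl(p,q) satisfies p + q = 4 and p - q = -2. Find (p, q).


We need p + q = 4 and p - q = -2.
Adding: 2p = 4 + (-2) = 2, so p = 1.
Then q = 4 - 1 = 3.
(p, q) = (1, 3)


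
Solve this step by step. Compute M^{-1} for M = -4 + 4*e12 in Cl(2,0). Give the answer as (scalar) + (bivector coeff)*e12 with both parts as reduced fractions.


M = -4 + 4*e12, where e12^2 = -1.
Since M commutes with its reverse ~M = a - b*e12, M * ~M = a^2 - b^2*e12^2 = a^2 + b^2.
So M^{-1} = ~M / (a^2 + b^2) = (a - b*e12)/(a^2 + b^2).
a^2 + b^2 = 16 + 16 = 32
Scalar part = -4/32 = -1/8
Bivector coeff = -4/32 = -1/8
M^{-1} = -1/8 - 1/8*e12


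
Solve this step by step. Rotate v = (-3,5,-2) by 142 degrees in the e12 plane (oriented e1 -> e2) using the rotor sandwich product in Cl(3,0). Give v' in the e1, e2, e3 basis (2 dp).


Rotor R = cos(71deg) - sin(71deg)*e12
Rotation angle theta = 2 * 71 = 142 degrees in the e12 plane (e1 -> e2).
The component perpendicular to the plane (e3) is invariant: v'_3 = v3 = -2.00
cos(142deg) = -0.7880, sin(142deg) = 0.6157
v'_1 = v1*cos(theta) - v2*sin(theta) = -3*(-0.7880) - 5*0.6157 = -0.71
v'_2 = v1*sin(theta) + v2*cos(theta) = -3*0.6157 + 5*(-0.7880) = -5.79
v' = -0.71*e1 - 5.79*e2 - 2.00*e3
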